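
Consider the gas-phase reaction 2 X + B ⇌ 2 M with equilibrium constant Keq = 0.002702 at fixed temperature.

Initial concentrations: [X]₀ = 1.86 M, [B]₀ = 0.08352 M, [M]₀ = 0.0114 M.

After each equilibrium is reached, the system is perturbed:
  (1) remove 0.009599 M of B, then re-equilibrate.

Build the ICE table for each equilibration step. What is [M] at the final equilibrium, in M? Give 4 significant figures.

Q₀ = 4.4977e-04 vs Keq = 0.002702 ⇒ Q<K, forward
Step 1:
                  X         B         M
  Initial      1.86   0.08352    0.0114
  Change   -0.01504 -0.007519   0.01504
  Equil       1.845     0.076   0.02644
  solve Keq expr → x = 0.007519; check Q = 0.002702
Then remove 0.009599 M of B.
Step 2:
                  X         B         M
  Initial     1.845    0.0664   0.02644
  Change    0.00156 7.8010e-04  -0.00156
  Equil       1.847   0.06718   0.02488
  solve Keq expr → x = -7.8010e-04; check Q = 0.002702

[M]_eq = 0.02488 M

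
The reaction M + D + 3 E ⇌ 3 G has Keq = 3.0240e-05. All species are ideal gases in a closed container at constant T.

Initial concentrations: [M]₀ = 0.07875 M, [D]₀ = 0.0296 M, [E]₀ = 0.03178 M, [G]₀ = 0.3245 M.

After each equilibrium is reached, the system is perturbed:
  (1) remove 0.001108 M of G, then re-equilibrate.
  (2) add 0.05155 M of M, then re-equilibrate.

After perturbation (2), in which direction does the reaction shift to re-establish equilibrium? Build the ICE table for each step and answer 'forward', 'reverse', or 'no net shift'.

Q₀ = 4.5671e+05 vs Keq = 3.0240e-05 ⇒ Q>K, reverse
Step 1:
                  M         D         E         G
  init      0.07875    0.0296   0.03178    0.3245
  Δ          0.1071    0.1071    0.3213   -0.3213
  eq         0.1858    0.1367     0.353  0.003233
  solve Keq expr → x = -0.1071; check Q = 3.0240e-05
Then remove 0.001108 M of G.
Step 2:
                  M         D         E         G
  init       0.1858    0.1367     0.353  0.002125
  Δ       -3.6434e-04 -3.6434e-04 -0.001093  0.001093
  eq         0.1855    0.1363     0.352  0.003218
  solve Keq expr → x = 3.6434e-04; check Q = 3.0240e-05
Then add 0.05155 M of M.
Step 3:
                  M         D         E         G
  init        0.237    0.1363     0.352  0.003218
  Δ       -9.0085e-05 -9.0085e-05 -2.7026e-04 2.7026e-04
  eq         0.2369    0.1362    0.3517  0.003489
  solve Keq expr → x = 9.0085e-05; check Q = 3.0240e-05

Direction: forward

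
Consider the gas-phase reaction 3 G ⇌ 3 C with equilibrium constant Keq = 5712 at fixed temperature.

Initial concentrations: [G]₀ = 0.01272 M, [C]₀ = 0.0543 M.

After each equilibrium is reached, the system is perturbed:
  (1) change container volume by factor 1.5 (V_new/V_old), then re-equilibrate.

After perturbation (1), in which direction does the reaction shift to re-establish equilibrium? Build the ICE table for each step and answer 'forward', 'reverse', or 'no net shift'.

Direction: no net shift

Q₀ = 77.79 vs Keq = 5712 ⇒ Q<K, forward
Step 1:
                  G         C
  init      0.01272    0.0543
  Δ       -0.009169  0.009169
  eq       0.003551   0.06347
  solve Keq expr → x = 0.003056; check Q = 5712
Then change container volume by factor 1.5 (V_new/V_old).
Step 2:
                  G         C
  init     0.002367   0.04231
  Δ               0         0
  eq       0.002367   0.04231
  solve Keq expr → x = 0; check Q = 5712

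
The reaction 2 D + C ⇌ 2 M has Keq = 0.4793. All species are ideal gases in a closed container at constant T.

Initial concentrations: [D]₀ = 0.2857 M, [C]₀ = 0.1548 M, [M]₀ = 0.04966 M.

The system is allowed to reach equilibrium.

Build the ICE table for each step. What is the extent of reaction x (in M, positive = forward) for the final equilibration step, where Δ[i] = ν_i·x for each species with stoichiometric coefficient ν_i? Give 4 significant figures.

Q₀ = 0.1952 vs Keq = 0.4793 ⇒ Q<K, forward
Step 1:
                    D           C           M
  I            0.2857      0.1548     0.04966
  C          -0.02024    -0.01012     0.02024
  E            0.2655      0.1447      0.0699
  solve Keq expr → x = 0.01012; check Q = 0.4793

x = 0.01012 M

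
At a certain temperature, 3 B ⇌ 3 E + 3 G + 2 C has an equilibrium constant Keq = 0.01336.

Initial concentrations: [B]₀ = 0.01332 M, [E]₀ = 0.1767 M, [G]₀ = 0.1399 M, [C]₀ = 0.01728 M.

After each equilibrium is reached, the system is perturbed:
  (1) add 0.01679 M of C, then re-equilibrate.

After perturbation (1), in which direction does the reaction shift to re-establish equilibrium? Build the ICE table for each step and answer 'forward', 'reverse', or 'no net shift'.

Q₀ = 0.001909 vs Keq = 0.01336 ⇒ Q<K, forward
Step 1:
                   B          E          G          C
  I          0.01332     0.1767     0.1399    0.01728
  C        -0.004983   0.004983   0.004983   0.003322
  E         0.008337     0.1817     0.1449     0.0206
  solve Keq expr → x = 0.001661; check Q = 0.01336
Then add 0.01679 M of C.
Step 2:
                   B          E          G          C
  I         0.008337     0.1817     0.1449    0.03739
  C          0.00314   -0.00314   -0.00314  -0.002093
  E          0.01148     0.1785     0.1417     0.0353
  solve Keq expr → x = -0.001047; check Q = 0.01336

Direction: reverse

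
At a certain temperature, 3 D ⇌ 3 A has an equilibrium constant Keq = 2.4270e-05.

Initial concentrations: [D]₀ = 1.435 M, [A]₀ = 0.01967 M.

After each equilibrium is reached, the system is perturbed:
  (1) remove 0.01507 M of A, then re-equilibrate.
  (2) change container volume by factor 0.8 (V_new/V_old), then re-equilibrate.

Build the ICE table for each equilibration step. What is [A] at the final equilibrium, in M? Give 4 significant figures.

Q₀ = 2.5755e-06 vs Keq = 2.4270e-05 ⇒ Q<K, forward
Step 1:
                   D          A
  init         1.435    0.01967
  Δ         -0.02126    0.02126
  eq           1.414    0.04093
  solve Keq expr → x = 0.007087; check Q = 2.4270e-05
Then remove 0.01507 M of A.
Step 2:
                   D          A
  init         1.414    0.02586
  Δ         -0.01465    0.01465
  eq           1.399    0.04051
  solve Keq expr → x = 0.004882; check Q = 2.4270e-05
Then change container volume by factor 0.8 (V_new/V_old).
Step 3:
                   D          A
  init         1.749    0.05063
  Δ                0          0
  eq           1.749    0.05063
  solve Keq expr → x = 0; check Q = 2.4270e-05

[A]_eq = 0.05063 M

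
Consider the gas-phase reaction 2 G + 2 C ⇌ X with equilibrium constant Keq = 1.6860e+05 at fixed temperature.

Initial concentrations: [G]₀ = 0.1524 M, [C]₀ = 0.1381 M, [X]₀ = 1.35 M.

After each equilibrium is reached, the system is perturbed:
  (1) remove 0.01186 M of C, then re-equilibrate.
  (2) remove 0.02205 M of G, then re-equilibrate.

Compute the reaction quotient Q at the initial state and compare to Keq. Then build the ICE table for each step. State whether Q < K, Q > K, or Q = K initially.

Q₀ = 3048 vs Keq = 1.6860e+05 ⇒ Q<K, forward
Step 1:
                   G          C          X
  init        0.1524     0.1381       1.35
  Δ         -0.09114   -0.09114    0.04557
  eq         0.06126    0.04696      1.396
  solve Keq expr → x = 0.04557; check Q = 1.6860e+05
Then remove 0.01186 M of C.
Step 2:
                   G          C          X
  init       0.06126     0.0351      1.396
  Δ         0.006995   0.006995  -0.003497
  eq         0.06826     0.0421      1.392
  solve Keq expr → x = -0.003497; check Q = 1.6860e+05
Then remove 0.02205 M of G.
Step 3:
                   G          C          X
  init       0.04621     0.0421      1.392
  Δ         0.009446   0.009446  -0.004723
  eq         0.05565    0.05154      1.387
  solve Keq expr → x = -0.004723; check Q = 1.6860e+05

Q₀ = 3048; Q < K (proceeds forward)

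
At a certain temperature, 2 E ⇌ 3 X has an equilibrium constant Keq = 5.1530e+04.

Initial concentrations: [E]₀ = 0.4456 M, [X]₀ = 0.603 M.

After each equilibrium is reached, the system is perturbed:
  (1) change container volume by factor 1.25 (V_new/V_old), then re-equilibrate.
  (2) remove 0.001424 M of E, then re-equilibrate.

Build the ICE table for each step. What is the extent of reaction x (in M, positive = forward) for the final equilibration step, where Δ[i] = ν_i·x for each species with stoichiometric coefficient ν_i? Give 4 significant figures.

x = -7.0498e-04 M

Q₀ = 1.104 vs Keq = 5.1530e+04 ⇒ Q<K, forward
Step 1:
                   E          X
  I           0.4456      0.603
  C          -0.4394      0.659
  E         0.006246      1.262
  solve Keq expr → x = 0.2197; check Q = 5.1530e+04
Then change container volume by factor 1.25 (V_new/V_old).
Step 2:
                   E          X
  I         0.004996       1.01
  C       -5.2229e-04 7.8344e-04
  E         0.004474       1.01
  solve Keq expr → x = 2.6115e-04; check Q = 5.1530e+04
Then remove 0.001424 M of E.
Step 3:
                   E          X
  I          0.00305       1.01
  C          0.00141  -0.002115
  E          0.00446      1.008
  solve Keq expr → x = -7.0498e-04; check Q = 5.1530e+04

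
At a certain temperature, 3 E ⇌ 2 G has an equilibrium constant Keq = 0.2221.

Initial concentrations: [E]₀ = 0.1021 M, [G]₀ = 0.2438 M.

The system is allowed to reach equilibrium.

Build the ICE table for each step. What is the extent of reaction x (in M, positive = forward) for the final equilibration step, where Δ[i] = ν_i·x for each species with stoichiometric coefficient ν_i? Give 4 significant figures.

Q₀ = 55.85 vs Keq = 0.2221 ⇒ Q>K, reverse
Step 1:
                  E         G
  Initial    0.1021    0.2438
  Change     0.2303   -0.1535
  Equil      0.3324    0.0903
  solve Keq expr → x = -0.07675; check Q = 0.2221

x = -0.07675 M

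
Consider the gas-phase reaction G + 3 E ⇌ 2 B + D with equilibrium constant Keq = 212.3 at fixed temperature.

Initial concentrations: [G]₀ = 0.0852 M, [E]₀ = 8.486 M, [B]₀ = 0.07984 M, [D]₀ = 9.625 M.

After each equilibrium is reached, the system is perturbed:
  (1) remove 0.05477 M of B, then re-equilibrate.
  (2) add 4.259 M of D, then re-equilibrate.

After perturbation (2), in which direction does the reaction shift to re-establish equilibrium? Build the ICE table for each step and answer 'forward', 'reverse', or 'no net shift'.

Direction: reverse

Q₀ = 0.001178 vs Keq = 212.3 ⇒ Q<K, forward
Step 1:
                   G          E          B          D
  init        0.0852      8.486    0.07984      9.625
  Δ         -0.08519    -0.2556     0.1704    0.08519
  eq      5.1368e-06       8.23     0.2502       9.71
  solve Keq expr → x = 0.08519; check Q = 212.3
Then remove 0.05477 M of B.
Step 2:
                   G          E          B          D
  init    5.1368e-06       8.23     0.1955       9.71
  Δ       -2.0024e-06 -6.0073e-06 4.0049e-06 2.0024e-06
  eq      3.1343e-06       8.23     0.1955       9.71
  solve Keq expr → x = 2.0024e-06; check Q = 212.3
Then add 4.259 M of D.
Step 3:
                   G          E          B          D
  init    3.1343e-06       8.23     0.1955      13.97
  Δ       1.3746e-06 4.1239e-06 -2.7492e-06 -1.3746e-06
  eq      4.5090e-06       8.23     0.1955      13.97
  solve Keq expr → x = -1.3746e-06; check Q = 212.3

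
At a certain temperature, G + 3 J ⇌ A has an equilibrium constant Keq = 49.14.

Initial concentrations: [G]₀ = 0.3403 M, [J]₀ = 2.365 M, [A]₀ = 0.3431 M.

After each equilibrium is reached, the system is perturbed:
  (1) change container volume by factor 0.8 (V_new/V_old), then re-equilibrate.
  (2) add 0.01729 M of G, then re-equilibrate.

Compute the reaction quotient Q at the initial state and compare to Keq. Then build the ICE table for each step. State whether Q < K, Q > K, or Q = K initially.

Q₀ = 0.07622; Q < K (proceeds forward)

Q₀ = 0.07622 vs Keq = 49.14 ⇒ Q<K, forward
Step 1:
                  G         J         A
  I          0.3403     2.365    0.3431
  C         -0.3348    -1.004    0.3348
  E        0.005478     1.361    0.6779
  solve Keq expr → x = 0.3348; check Q = 49.14
Then change container volume by factor 0.8 (V_new/V_old).
Step 2:
                  G         J         A
  I        0.006847     1.701    0.8474
  C       -0.003266 -0.009799  0.003266
  E        0.003581     1.691    0.8507
  solve Keq expr → x = 0.003266; check Q = 49.14
Then add 0.01729 M of G.
Step 3:
                  G         J         A
  I         0.02087     1.691    0.8507
  C        -0.01687  -0.05061   0.01687
  E        0.004001      1.64    0.8675
  solve Keq expr → x = 0.01687; check Q = 49.14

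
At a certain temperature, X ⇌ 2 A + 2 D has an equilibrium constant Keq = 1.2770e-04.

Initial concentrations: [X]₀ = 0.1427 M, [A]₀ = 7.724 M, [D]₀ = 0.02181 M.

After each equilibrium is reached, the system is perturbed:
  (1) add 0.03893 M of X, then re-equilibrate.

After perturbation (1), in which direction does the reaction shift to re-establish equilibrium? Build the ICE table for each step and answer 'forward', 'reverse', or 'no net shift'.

Q₀ = 0.1989 vs Keq = 1.2770e-04 ⇒ Q>K, reverse
Step 1:
                   X          A          D
  I           0.1427      7.724    0.02181
  C          0.01062   -0.02124   -0.02124
  E           0.1533      7.703 5.7444e-04
  solve Keq expr → x = -0.01062; check Q = 1.2770e-04
Then add 0.03893 M of X.
Step 2:
                   X          A          D
  I           0.1922      7.703 5.7444e-04
  C       -3.4373e-05 6.8746e-05 6.8746e-05
  E           0.1922      7.703 6.4319e-04
  solve Keq expr → x = 3.4373e-05; check Q = 1.2770e-04

Direction: forward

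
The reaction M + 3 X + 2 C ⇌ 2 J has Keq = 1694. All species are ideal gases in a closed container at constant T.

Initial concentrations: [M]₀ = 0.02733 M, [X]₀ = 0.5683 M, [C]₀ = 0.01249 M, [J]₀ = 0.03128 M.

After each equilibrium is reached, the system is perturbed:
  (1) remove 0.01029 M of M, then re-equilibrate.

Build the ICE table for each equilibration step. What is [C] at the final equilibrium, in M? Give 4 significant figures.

Q₀ = 1250 vs Keq = 1694 ⇒ Q<K, forward
Step 1:
                    M           X           C           J
  I           0.02733      0.5683     0.01249     0.03128
  C       -5.8988e-04    -0.00177    -0.00118     0.00118
  E           0.02674      0.5665     0.01131     0.03246
  solve Keq expr → x = 5.8988e-04; check Q = 1694
Then remove 0.01029 M of M.
Step 2:
                    M           X           C           J
  I           0.01645      0.5665     0.01131     0.03246
  C        9.1736e-04    0.002752    0.001835   -0.001835
  E           0.01737      0.5693     0.01314     0.03063
  solve Keq expr → x = -9.1736e-04; check Q = 1694

[C]_eq = 0.01314 M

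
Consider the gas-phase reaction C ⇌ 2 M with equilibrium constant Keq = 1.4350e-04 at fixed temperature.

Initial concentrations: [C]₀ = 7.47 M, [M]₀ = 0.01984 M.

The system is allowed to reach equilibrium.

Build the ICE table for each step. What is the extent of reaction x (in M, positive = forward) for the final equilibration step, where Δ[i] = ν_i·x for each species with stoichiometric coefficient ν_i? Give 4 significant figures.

Q₀ = 5.2694e-05 vs Keq = 1.4350e-04 ⇒ Q<K, forward
Step 1:
                    C           M
  init           7.47     0.01984
  Δ         -0.006443     0.01289
  eq            7.464     0.03273
  solve Keq expr → x = 0.006443; check Q = 1.4350e-04

x = 0.006443 M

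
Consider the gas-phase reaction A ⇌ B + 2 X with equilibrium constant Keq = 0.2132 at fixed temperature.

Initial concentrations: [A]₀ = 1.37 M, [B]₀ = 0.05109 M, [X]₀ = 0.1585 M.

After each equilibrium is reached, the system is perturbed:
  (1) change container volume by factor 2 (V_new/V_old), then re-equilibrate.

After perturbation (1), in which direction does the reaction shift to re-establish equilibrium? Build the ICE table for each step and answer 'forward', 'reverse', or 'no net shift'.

Q₀ = 9.3686e-04 vs Keq = 0.2132 ⇒ Q<K, forward
Step 1:
                   A          B          X
  init          1.37    0.05109     0.1585
  Δ          -0.3136     0.3136     0.6273
  eq           1.056     0.3647     0.7858
  solve Keq expr → x = 0.3136; check Q = 0.2132
Then change container volume by factor 2 (V_new/V_old).
Step 2:
                   A          B          X
  init        0.5282     0.1824     0.3929
  Δ         -0.09342    0.09342     0.1868
  eq          0.4348     0.2758     0.5797
  solve Keq expr → x = 0.09342; check Q = 0.2132

Direction: forward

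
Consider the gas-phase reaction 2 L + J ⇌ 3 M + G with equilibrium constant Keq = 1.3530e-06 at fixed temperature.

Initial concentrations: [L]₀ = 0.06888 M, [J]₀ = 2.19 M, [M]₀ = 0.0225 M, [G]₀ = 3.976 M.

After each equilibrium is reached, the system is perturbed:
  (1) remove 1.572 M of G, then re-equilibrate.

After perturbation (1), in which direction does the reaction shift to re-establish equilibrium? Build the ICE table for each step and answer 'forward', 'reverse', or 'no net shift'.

Direction: forward

Q₀ = 0.004359 vs Keq = 1.3530e-06 ⇒ Q>K, reverse
Step 1:
                   L          J          M          G
  Initial    0.06888       2.19     0.0225      3.976
  Change     0.01385   0.006925   -0.02078  -0.006925
  Equil      0.08273      2.197   0.001724      3.969
  solve Keq expr → x = -0.006925; check Q = 1.3530e-06
Then remove 1.572 M of G.
Step 2:
                   L          J          M          G
  Initial    0.08273      2.197   0.001724      2.397
  Change  -2.0808e-04 -1.0404e-04 3.1213e-04 1.0404e-04
  Equil      0.08252      2.197   0.002036      2.397
  solve Keq expr → x = 1.0404e-04; check Q = 1.3530e-06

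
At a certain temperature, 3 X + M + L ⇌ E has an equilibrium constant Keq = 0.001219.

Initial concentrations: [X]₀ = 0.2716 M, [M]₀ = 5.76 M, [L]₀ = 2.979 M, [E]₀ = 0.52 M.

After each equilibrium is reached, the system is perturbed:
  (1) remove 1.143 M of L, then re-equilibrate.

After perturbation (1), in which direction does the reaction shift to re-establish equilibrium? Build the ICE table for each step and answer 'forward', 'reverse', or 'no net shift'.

Direction: reverse

Q₀ = 1.513 vs Keq = 0.001219 ⇒ Q>K, reverse
Step 1:
                    X           M           L           E
  init         0.2716        5.76       2.979        0.52
  Δ             1.275       0.425       0.425      -0.425
  eq            1.547       6.185       3.404     0.09496
  solve Keq expr → x = -0.425; check Q = 0.001219
Then remove 1.143 M of L.
Step 2:
                    X           M           L           E
  init          1.547       6.185       2.261     0.09496
  Δ           0.06706     0.02235     0.02235    -0.02235
  eq            1.614       6.207       2.283     0.07261
  solve Keq expr → x = -0.02235; check Q = 0.001219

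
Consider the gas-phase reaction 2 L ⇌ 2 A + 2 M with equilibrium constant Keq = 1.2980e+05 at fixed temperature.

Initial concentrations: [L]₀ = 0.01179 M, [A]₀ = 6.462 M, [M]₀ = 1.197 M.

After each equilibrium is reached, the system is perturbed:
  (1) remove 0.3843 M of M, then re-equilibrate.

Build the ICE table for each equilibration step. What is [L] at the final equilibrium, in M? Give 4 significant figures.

[L]_eq = 0.01452 M

Q₀ = 4.3042e+05 vs Keq = 1.2980e+05 ⇒ Q>K, reverse
Step 1:
                    L           A           M
  init        0.01179       6.462       1.197
  Δ          0.009478   -0.009478   -0.009478
  eq          0.02127       6.453       1.188
  solve Keq expr → x = -0.004739; check Q = 1.2980e+05
Then remove 0.3843 M of M.
Step 2:
                    L           A           M
  init        0.02127       6.453      0.8032
  Δ         -0.006747    0.006747    0.006747
  eq          0.01452       6.459        0.81
  solve Keq expr → x = 0.003373; check Q = 1.2980e+05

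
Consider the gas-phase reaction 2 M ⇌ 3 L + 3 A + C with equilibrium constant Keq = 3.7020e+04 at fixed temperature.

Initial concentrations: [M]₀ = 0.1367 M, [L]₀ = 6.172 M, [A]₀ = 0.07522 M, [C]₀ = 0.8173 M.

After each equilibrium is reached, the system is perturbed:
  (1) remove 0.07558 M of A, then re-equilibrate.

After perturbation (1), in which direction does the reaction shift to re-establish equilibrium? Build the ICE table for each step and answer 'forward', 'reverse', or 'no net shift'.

Q₀ = 4.376 vs Keq = 3.7020e+04 ⇒ Q<K, forward
Step 1:
                    M           L           A           C
  init         0.1367       6.172     0.07522      0.8173
  Δ           -0.1261      0.1891      0.1891     0.06303
  eq          0.01063       6.361      0.2643      0.8803
  solve Keq expr → x = 0.06303; check Q = 3.7020e+04
Then remove 0.07558 M of A.
Step 2:
                    M           L           A           C
  init        0.01063       6.361      0.1887      0.8803
  Δ         -0.003899    0.005849    0.005849     0.00195
  eq         0.006732       6.367      0.1946      0.8823
  solve Keq expr → x = 0.00195; check Q = 3.7020e+04

Direction: forward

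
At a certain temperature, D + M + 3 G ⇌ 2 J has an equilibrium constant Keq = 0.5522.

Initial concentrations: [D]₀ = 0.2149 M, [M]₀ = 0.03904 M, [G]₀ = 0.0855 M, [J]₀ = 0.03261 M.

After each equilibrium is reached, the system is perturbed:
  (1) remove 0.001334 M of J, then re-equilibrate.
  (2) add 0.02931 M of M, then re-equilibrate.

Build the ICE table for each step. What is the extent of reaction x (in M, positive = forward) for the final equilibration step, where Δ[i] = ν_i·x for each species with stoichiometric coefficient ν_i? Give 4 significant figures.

x = 4.1422e-04 M

Q₀ = 202.8 vs Keq = 0.5522 ⇒ Q>K, reverse
Step 1:
                    D           M           G           J
  init         0.2149     0.03904      0.0855     0.03261
  Δ           0.01441     0.01441     0.04322    -0.02881
  eq           0.2293     0.05345      0.1287    0.003799
  solve Keq expr → x = -0.01441; check Q = 0.5522
Then remove 0.001334 M of J.
Step 2:
                    D           M           G           J
  init         0.2293     0.05345      0.1287    0.002465
  Δ       -6.1325e-04 -6.1325e-04    -0.00184    0.001227
  eq           0.2287     0.05283      0.1269    0.003691
  solve Keq expr → x = 6.1325e-04; check Q = 0.5522
Then add 0.02931 M of M.
Step 3:
                    D           M           G           J
  init         0.2287     0.08214      0.1269    0.003691
  Δ       -4.1422e-04 -4.1422e-04   -0.001243  8.2844e-04
  eq           0.2283     0.08173      0.1256     0.00452
  solve Keq expr → x = 4.1422e-04; check Q = 0.5522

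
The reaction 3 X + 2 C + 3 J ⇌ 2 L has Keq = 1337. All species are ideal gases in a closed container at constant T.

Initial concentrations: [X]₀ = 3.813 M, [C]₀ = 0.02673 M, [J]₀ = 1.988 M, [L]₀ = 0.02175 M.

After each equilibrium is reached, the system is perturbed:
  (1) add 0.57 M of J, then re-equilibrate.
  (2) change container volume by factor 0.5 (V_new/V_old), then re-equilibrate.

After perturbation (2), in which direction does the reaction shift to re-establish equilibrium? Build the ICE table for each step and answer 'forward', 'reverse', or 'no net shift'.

Q₀ = 0.00152 vs Keq = 1337 ⇒ Q<K, forward
Step 1:
                  X         C         J         L
  init        3.813   0.02673     1.988   0.02175
  Δ           -0.04  -0.02666     -0.04   0.02666
  eq          3.773 6.6449e-05     1.948   0.04841
  solve Keq expr → x = 0.01333; check Q = 1337
Then add 0.57 M of J.
Step 2:
                  X         C         J         L
  init        3.773 6.6449e-05     2.518   0.04841
  Δ       -3.1818e-05 -2.1212e-05 -3.1818e-05 2.1212e-05
  eq          3.773 4.5237e-05     2.518   0.04843
  solve Keq expr → x = 1.0606e-05; check Q = 1337
Then change container volume by factor 0.5 (V_new/V_old).
Step 3:
                  X         C         J         L
  init        7.546 9.0473e-05     5.036   0.09687
  Δ       -1.1873e-04 -7.9154e-05 -1.1873e-04 7.9154e-05
  eq          7.546 1.1319e-05     5.036   0.09695
  solve Keq expr → x = 3.9577e-05; check Q = 1337

Direction: forward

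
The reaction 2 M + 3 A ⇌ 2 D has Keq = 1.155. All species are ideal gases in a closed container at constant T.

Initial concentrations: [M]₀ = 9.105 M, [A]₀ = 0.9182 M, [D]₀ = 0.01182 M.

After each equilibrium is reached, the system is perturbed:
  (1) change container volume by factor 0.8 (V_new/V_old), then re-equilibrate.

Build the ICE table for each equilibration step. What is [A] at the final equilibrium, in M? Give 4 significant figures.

Q₀ = 2.1770e-06 vs Keq = 1.155 ⇒ Q<K, forward
Step 1:
                    M           A           D
  init          9.105      0.9182     0.01182
  Δ           -0.5135     -0.7703      0.5135
  eq            8.591      0.1479      0.5253
  solve Keq expr → x = 0.2568; check Q = 1.155
Then change container volume by factor 0.8 (V_new/V_old).
Step 2:
                    M           A           D
  init          10.74      0.1849      0.6567
  Δ           -0.0223    -0.03344      0.0223
  eq            10.72      0.1515       0.679
  solve Keq expr → x = 0.01115; check Q = 1.155

[A]_eq = 0.1515 M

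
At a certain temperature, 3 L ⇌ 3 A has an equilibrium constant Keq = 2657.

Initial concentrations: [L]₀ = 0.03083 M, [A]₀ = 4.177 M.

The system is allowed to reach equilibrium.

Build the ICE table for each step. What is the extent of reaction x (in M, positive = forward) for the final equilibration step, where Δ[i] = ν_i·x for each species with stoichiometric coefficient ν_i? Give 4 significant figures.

Q₀ = 2.4870e+06 vs Keq = 2657 ⇒ Q>K, reverse
Step 1:
                    L           A
  Initial     0.03083       4.177
  Change       0.2525     -0.2525
  Equil        0.2833       3.924
  solve Keq expr → x = -0.08417; check Q = 2657

x = -0.08417 M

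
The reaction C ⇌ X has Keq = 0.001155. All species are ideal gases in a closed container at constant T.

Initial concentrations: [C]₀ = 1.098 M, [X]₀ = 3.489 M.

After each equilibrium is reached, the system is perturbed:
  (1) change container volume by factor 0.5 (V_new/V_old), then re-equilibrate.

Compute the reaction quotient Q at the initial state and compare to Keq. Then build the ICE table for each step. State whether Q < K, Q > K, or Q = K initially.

Q₀ = 3.178 vs Keq = 0.001155 ⇒ Q>K, reverse
Step 1:
                   C          X
  init         1.098      3.489
  Δ            3.484     -3.484
  eq           4.582   0.005292
  solve Keq expr → x = -3.484; check Q = 0.001155
Then change container volume by factor 0.5 (V_new/V_old).
Step 2:
                   C          X
  init         9.163    0.01058
  Δ                0          0
  eq           9.163    0.01058
  solve Keq expr → x = 0; check Q = 0.001155

Q₀ = 3.178; Q > K (proceeds reverse)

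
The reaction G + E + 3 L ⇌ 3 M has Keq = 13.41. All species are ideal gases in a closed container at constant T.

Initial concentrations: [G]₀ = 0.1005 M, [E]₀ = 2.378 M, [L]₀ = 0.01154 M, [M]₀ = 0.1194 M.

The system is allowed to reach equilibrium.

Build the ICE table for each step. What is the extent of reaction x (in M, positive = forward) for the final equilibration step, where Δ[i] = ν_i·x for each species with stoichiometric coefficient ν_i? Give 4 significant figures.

x = -0.01334 M

Q₀ = 4635 vs Keq = 13.41 ⇒ Q>K, reverse
Step 1:
                   G          E          L          M
  Initial     0.1005      2.378    0.01154     0.1194
  Change     0.01334    0.01334    0.04002   -0.04002
  Equil       0.1138      2.391    0.05156    0.07938
  solve Keq expr → x = -0.01334; check Q = 13.41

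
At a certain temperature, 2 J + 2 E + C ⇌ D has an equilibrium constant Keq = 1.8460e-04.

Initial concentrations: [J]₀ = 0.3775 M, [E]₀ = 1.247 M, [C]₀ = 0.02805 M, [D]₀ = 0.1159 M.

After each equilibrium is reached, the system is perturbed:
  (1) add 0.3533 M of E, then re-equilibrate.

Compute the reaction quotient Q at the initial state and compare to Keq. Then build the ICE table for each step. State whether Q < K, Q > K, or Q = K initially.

Q₀ = 18.65; Q > K (proceeds reverse)

Q₀ = 18.65 vs Keq = 1.8460e-04 ⇒ Q>K, reverse
Step 1:
                    J           E           C           D
  Initial      0.3775       1.247     0.02805      0.1159
  Change       0.2318      0.2318      0.1159     -0.1159
  Equil        0.6093       1.479      0.1439  2.1566e-05
  solve Keq expr → x = -0.1159; check Q = 1.8460e-04
Then add 0.3533 M of E.
Step 2:
                    J           E           C           D
  Initial      0.6093       1.832      0.1439  2.1566e-05
  Change  -2.3060e-05 -2.3060e-05 -1.1530e-05  1.1530e-05
  Equil        0.6092       1.832      0.1439  3.3096e-05
  solve Keq expr → x = 1.1530e-05; check Q = 1.8460e-04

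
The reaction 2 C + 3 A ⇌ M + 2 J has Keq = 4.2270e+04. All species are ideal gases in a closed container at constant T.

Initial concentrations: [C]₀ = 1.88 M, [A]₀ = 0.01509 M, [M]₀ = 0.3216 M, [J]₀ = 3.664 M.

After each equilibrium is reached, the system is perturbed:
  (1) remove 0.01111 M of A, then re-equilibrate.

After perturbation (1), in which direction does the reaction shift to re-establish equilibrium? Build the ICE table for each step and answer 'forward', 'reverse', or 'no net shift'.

Direction: reverse

Q₀ = 3.5550e+05 vs Keq = 4.2270e+04 ⇒ Q>K, reverse
Step 1:
                    C           A           M           J
  Initial        1.88     0.01509      0.3216       3.664
  Change      0.01018     0.01527    -0.00509    -0.01018
  Equil          1.89     0.03036      0.3165       3.654
  solve Keq expr → x = -0.00509; check Q = 4.2270e+04
Then remove 0.01111 M of A.
Step 2:
                    C           A           M           J
  Initial        1.89     0.01925      0.3165       3.654
  Change     0.007251     0.01088   -0.003626   -0.007251
  Equil         1.897     0.03013      0.3129       3.647
  solve Keq expr → x = -0.003626; check Q = 4.2270e+04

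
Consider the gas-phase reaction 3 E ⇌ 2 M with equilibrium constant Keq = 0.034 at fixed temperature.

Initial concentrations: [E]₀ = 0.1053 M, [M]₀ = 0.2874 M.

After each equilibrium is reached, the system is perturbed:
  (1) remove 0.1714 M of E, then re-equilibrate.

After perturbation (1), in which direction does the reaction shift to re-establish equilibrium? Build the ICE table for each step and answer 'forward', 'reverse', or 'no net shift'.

Q₀ = 70.74 vs Keq = 0.034 ⇒ Q>K, reverse
Step 1:
                   E          M
  init        0.1053     0.2874
  Δ            0.347    -0.2313
  eq          0.4523    0.05608
  solve Keq expr → x = -0.1157; check Q = 0.034
Then remove 0.1714 M of E.
Step 2:
                   E          M
  init        0.2809    0.05608
  Δ          0.03502   -0.02335
  eq          0.3159    0.03274
  solve Keq expr → x = -0.01167; check Q = 0.034

Direction: reverse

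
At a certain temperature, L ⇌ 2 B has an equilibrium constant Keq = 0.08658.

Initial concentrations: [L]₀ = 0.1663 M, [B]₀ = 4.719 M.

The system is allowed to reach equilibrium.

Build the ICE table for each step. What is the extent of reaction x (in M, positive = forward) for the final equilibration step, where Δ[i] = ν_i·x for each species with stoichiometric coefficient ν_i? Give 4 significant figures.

Q₀ = 133.9 vs Keq = 0.08658 ⇒ Q>K, reverse
Step 1:
                  L         B
  init       0.1663     4.719
  Δ           2.136    -4.273
  eq          2.303    0.4465
  solve Keq expr → x = -2.136; check Q = 0.08658

x = -2.136 M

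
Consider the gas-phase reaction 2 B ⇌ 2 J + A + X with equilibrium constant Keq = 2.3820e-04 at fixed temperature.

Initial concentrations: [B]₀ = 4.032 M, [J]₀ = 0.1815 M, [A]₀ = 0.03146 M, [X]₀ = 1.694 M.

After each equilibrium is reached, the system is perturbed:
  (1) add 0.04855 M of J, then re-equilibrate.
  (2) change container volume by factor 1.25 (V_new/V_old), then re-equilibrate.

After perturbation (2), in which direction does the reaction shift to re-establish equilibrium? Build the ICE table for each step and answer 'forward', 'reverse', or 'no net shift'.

Direction: forward

Q₀ = 1.0799e-04 vs Keq = 2.3820e-04 ⇒ Q<K, forward
Step 1:
                    B           J           A           X
  Initial       4.032      0.1815     0.03146       1.694
  Change     -0.03345     0.03345     0.01672     0.01672
  Equil         3.999      0.2149     0.04818       1.711
  solve Keq expr → x = 0.01672; check Q = 2.3820e-04
Then add 0.04855 M of J.
Step 2:
                    B           J           A           X
  Initial       3.999      0.2635     0.04818       1.711
  Change      0.02004    -0.02004    -0.01002    -0.01002
  Equil         4.019      0.2435     0.03816       1.701
  solve Keq expr → x = -0.01002; check Q = 2.3820e-04
Then change container volume by factor 1.25 (V_new/V_old).
Step 3:
                    B           J           A           X
  Initial       3.215      0.1948     0.03053       1.361
  Change     -0.01771     0.01771    0.008855    0.008855
  Equil         3.197      0.2125     0.03938       1.369
  solve Keq expr → x = 0.008855; check Q = 2.3820e-04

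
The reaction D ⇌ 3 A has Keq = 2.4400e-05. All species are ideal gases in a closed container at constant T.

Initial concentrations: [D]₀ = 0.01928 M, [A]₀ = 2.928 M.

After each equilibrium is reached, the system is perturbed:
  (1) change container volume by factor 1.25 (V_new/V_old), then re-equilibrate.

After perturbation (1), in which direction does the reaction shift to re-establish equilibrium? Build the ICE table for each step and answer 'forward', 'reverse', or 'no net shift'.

Direction: forward

Q₀ = 1302 vs Keq = 2.4400e-05 ⇒ Q>K, reverse
Step 1:
                  D         A
  I         0.01928     2.928
  C          0.9664    -2.899
  E          0.9857   0.02887
  solve Keq expr → x = -0.9664; check Q = 2.4400e-05
Then change container volume by factor 1.25 (V_new/V_old).
Step 2:
                  D         A
  I          0.7885   0.02309
  C        -0.00123   0.00369
  E          0.7873   0.02678
  solve Keq expr → x = 0.00123; check Q = 2.4400e-05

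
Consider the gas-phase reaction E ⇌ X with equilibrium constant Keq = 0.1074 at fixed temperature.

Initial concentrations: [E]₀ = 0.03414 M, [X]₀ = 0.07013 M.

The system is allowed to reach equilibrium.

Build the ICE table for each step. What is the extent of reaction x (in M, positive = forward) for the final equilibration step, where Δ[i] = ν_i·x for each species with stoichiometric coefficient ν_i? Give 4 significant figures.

Q₀ = 2.054 vs Keq = 0.1074 ⇒ Q>K, reverse
Step 1:
                  E         X
  I         0.03414   0.07013
  C         0.06002  -0.06002
  E         0.09416   0.01011
  solve Keq expr → x = -0.06002; check Q = 0.1074

x = -0.06002 M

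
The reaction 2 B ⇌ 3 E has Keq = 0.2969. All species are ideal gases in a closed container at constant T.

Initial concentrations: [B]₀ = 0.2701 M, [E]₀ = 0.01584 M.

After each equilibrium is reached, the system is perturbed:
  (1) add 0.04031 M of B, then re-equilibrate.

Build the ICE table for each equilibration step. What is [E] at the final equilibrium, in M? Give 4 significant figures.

Q₀ = 5.4477e-05 vs Keq = 0.2969 ⇒ Q<K, forward
Step 1:
                   B          E
  init        0.2701    0.01584
  Δ          -0.1168     0.1752
  eq          0.1533     0.1911
  solve Keq expr → x = 0.05841; check Q = 0.2969
Then add 0.04031 M of B.
Step 2:
                   B          E
  init        0.1936     0.1911
  Δ         -0.01412    0.02119
  eq          0.1795     0.2123
  solve Keq expr → x = 0.007062; check Q = 0.2969

[E]_eq = 0.2123 M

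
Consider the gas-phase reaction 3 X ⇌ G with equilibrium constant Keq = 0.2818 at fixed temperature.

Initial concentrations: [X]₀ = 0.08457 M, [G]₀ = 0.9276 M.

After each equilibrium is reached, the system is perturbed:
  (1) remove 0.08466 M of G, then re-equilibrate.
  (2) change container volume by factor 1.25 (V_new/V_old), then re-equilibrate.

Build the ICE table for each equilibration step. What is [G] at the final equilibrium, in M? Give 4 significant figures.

[G]_eq = 0.3415 M

Q₀ = 1534 vs Keq = 0.2818 ⇒ Q>K, reverse
Step 1:
                    X           G
  I           0.08457      0.9276
  C             1.159     -0.3862
  E             1.243      0.5414
  solve Keq expr → x = -0.3862; check Q = 0.2818
Then remove 0.08466 M of G.
Step 2:
                    X           G
  I             1.243      0.4567
  C          -0.05343     0.01781
  E              1.19      0.4746
  solve Keq expr → x = 0.01781; check Q = 0.2818
Then change container volume by factor 1.25 (V_new/V_old).
Step 3:
                    X           G
  I            0.9518      0.3796
  C            0.1144    -0.03813
  E             1.066      0.3415
  solve Keq expr → x = -0.03813; check Q = 0.2818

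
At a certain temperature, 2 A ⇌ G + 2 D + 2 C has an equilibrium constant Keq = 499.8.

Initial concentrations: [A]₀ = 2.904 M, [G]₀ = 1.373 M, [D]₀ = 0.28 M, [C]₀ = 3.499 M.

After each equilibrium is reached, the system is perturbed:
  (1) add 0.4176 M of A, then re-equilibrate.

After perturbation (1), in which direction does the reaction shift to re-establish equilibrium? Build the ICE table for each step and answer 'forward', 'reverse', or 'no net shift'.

Q₀ = 0.1563 vs Keq = 499.8 ⇒ Q<K, forward
Step 1:
                   A          G          D          C
  init         2.904      1.373       0.28      3.499
  Δ           -2.025      1.012      2.025      2.025
  eq          0.8794      2.385      2.305      5.524
  solve Keq expr → x = 1.012; check Q = 499.8
Then add 0.4176 M of A.
Step 2:
                   A          G          D          C
  init         1.297      2.385      2.305      5.524
  Δ           -0.251     0.1255      0.251      0.251
  eq           1.046      2.511      2.556      5.775
  solve Keq expr → x = 0.1255; check Q = 499.8

Direction: forward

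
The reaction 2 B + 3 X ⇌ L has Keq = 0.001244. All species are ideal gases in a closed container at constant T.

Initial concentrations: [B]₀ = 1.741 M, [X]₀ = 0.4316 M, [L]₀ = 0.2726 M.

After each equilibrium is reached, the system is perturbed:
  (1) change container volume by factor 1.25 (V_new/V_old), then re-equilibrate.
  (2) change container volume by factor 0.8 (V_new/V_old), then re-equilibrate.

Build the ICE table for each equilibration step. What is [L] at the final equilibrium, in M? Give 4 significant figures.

[L]_eq = 0.01143 M

Q₀ = 1.119 vs Keq = 0.001244 ⇒ Q>K, reverse
Step 1:
                    B           X           L
  I             1.741      0.4316      0.2726
  C            0.5223      0.7835     -0.2612
  E             2.263       1.215     0.01143
  solve Keq expr → x = -0.2612; check Q = 0.001244
Then change container volume by factor 1.25 (V_new/V_old).
Step 2:
                    B           X           L
  I             1.811      0.9721    0.009146
  C           0.01035     0.01552   -0.005173
  E             1.821      0.9876    0.003974
  solve Keq expr → x = -0.005173; check Q = 0.001244
Then change container volume by factor 0.8 (V_new/V_old).
Step 3:
                    B           X           L
  I             2.276       1.234    0.004967
  C          -0.01293     -0.0194    0.006466
  E             2.263       1.215     0.01143
  solve Keq expr → x = 0.006466; check Q = 0.001244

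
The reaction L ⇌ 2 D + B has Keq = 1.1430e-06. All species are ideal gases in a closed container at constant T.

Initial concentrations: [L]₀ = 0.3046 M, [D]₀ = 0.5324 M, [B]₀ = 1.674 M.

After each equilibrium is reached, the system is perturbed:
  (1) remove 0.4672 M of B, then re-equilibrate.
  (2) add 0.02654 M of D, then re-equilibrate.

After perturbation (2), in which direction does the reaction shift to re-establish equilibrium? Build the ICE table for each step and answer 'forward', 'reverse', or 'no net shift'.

Q₀ = 1.558 vs Keq = 1.1430e-06 ⇒ Q>K, reverse
Step 1:
                  L         D         B
  I          0.3046    0.5324     1.674
  C          0.2659   -0.5317   -0.2659
  E          0.5705 6.8048e-04     1.408
  solve Keq expr → x = -0.2659; check Q = 1.1430e-06
Then remove 0.4672 M of B.
Step 2:
                  L         D         B
  I          0.5705 6.8048e-04    0.9409
  C       -7.5939e-05 1.5188e-04 7.5939e-05
  E          0.5704 8.3235e-04     0.941
  solve Keq expr → x = 7.5939e-05; check Q = 1.1430e-06
Then add 0.02654 M of D.
Step 3:
                  L         D         B
  I          0.5704   0.02737     0.941
  C         0.01326  -0.02652  -0.01326
  E          0.5836 8.4797e-04    0.9278
  solve Keq expr → x = -0.01326; check Q = 1.1430e-06

Direction: reverse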